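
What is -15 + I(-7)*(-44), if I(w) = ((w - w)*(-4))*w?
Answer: -15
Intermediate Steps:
I(w) = 0 (I(w) = (0*(-4))*w = 0*w = 0)
-15 + I(-7)*(-44) = -15 + 0*(-44) = -15 + 0 = -15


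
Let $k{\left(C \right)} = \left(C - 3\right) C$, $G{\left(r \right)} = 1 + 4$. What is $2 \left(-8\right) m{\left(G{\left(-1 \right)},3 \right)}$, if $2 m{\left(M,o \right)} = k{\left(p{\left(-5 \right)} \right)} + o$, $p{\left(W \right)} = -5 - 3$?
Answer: $-728$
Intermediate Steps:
$G{\left(r \right)} = 5$
$p{\left(W \right)} = -8$ ($p{\left(W \right)} = -5 - 3 = -8$)
$k{\left(C \right)} = C \left(-3 + C\right)$ ($k{\left(C \right)} = \left(C - 3\right) C = \left(-3 + C\right) C = C \left(-3 + C\right)$)
$m{\left(M,o \right)} = 44 + \frac{o}{2}$ ($m{\left(M,o \right)} = \frac{- 8 \left(-3 - 8\right) + o}{2} = \frac{\left(-8\right) \left(-11\right) + o}{2} = \frac{88 + o}{2} = 44 + \frac{o}{2}$)
$2 \left(-8\right) m{\left(G{\left(-1 \right)},3 \right)} = 2 \left(-8\right) \left(44 + \frac{1}{2} \cdot 3\right) = - 16 \left(44 + \frac{3}{2}\right) = \left(-16\right) \frac{91}{2} = -728$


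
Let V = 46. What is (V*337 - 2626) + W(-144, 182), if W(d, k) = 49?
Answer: 12925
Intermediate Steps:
(V*337 - 2626) + W(-144, 182) = (46*337 - 2626) + 49 = (15502 - 2626) + 49 = 12876 + 49 = 12925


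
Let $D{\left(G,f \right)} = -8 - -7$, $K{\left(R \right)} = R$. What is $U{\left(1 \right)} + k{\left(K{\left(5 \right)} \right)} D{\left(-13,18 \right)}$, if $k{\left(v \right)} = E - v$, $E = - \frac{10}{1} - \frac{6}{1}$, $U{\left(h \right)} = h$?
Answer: $22$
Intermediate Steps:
$D{\left(G,f \right)} = -1$ ($D{\left(G,f \right)} = -8 + 7 = -1$)
$E = -16$ ($E = \left(-10\right) 1 - 6 = -10 - 6 = -16$)
$k{\left(v \right)} = -16 - v$
$U{\left(1 \right)} + k{\left(K{\left(5 \right)} \right)} D{\left(-13,18 \right)} = 1 + \left(-16 - 5\right) \left(-1\right) = 1 - -21 = 1 + 21 = 22$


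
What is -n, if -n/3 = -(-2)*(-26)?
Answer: -156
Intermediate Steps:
n = 156 (n = -(-3)*(-2*(-26)) = -(-3)*52 = -3*(-52) = 156)
-n = -1*156 = -156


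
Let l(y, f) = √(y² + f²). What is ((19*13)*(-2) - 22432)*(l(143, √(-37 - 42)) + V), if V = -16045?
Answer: 367847670 - 22926*√20370 ≈ 3.6458e+8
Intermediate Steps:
l(y, f) = √(f² + y²)
((19*13)*(-2) - 22432)*(l(143, √(-37 - 42)) + V) = ((19*13)*(-2) - 22432)*(√((√(-37 - 42))² + 143²) - 16045) = (247*(-2) - 22432)*(√((√(-79))² + 20449) - 16045) = (-494 - 22432)*(√((I*√79)² + 20449) - 16045) = -22926*(√(-79 + 20449) - 16045) = -22926*(√20370 - 16045) = -22926*(-16045 + √20370) = 367847670 - 22926*√20370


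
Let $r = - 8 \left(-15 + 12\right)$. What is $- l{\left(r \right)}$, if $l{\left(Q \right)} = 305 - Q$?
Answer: $-281$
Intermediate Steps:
$r = 24$ ($r = \left(-8\right) \left(-3\right) = 24$)
$- l{\left(r \right)} = - (305 - 24) = \left(-1\right) 281 = -281$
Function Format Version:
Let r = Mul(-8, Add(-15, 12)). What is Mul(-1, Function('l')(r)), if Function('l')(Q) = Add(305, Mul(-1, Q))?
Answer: -281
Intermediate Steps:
r = 24 (r = Mul(-8, -3) = 24)
Mul(-1, Function('l')(r)) = Mul(-1, Add(305, Mul(-1, 24))) = Mul(-1, Add(305, -24)) = Mul(-1, 281) = -281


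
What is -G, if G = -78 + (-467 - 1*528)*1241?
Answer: 1234873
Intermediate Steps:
G = -1234873 (G = -78 + (-467 - 528)*1241 = -78 - 995*1241 = -78 - 1234795 = -1234873)
-G = -1*(-1234873) = 1234873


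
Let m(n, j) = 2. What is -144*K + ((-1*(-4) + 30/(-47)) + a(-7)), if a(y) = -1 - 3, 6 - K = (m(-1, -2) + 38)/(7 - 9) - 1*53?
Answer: -534702/47 ≈ -11377.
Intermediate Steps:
K = 79 (K = 6 - ((2 + 38)/(7 - 9) - 1*53) = 6 - (40/(-2) - 53) = 6 - (40*(-½) - 53) = 6 - (-20 - 53) = 6 - 1*(-73) = 6 + 73 = 79)
a(y) = -4
-144*K + ((-1*(-4) + 30/(-47)) + a(-7)) = -144*79 + ((-1*(-4) + 30/(-47)) - 4) = -11376 + ((4 + 30*(-1/47)) - 4) = -11376 + ((4 - 30/47) - 4) = -11376 + (158/47 - 4) = -11376 - 30/47 = -534702/47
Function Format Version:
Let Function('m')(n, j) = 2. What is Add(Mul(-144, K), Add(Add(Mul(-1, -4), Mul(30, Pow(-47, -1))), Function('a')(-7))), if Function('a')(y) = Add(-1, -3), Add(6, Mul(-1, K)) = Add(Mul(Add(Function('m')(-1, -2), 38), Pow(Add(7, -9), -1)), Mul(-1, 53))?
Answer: Rational(-534702, 47) ≈ -11377.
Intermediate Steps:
K = 79 (K = Add(6, Mul(-1, Add(Mul(Add(2, 38), Pow(Add(7, -9), -1)), Mul(-1, 53)))) = Add(6, Mul(-1, Add(Mul(40, Pow(-2, -1)), -53))) = Add(6, Mul(-1, Add(Mul(40, Rational(-1, 2)), -53))) = Add(6, Mul(-1, Add(-20, -53))) = Add(6, Mul(-1, -73)) = Add(6, 73) = 79)
Function('a')(y) = -4
Add(Mul(-144, K), Add(Add(Mul(-1, -4), Mul(30, Pow(-47, -1))), Function('a')(-7))) = Add(Mul(-144, 79), Add(Add(Mul(-1, -4), Mul(30, Pow(-47, -1))), -4)) = Add(-11376, Add(Add(4, Mul(30, Rational(-1, 47))), -4)) = Add(-11376, Add(Add(4, Rational(-30, 47)), -4)) = Add(-11376, Add(Rational(158, 47), -4)) = Add(-11376, Rational(-30, 47)) = Rational(-534702, 47)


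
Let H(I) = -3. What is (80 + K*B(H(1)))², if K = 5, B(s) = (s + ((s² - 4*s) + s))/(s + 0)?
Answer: 3025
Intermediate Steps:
B(s) = (s² - 2*s)/s (B(s) = (s + (s² - 3*s))/s = (s² - 2*s)/s)
(80 + K*B(H(1)))² = (80 + 5*(-2 - 3))² = (80 + 5*(-5))² = (80 - 25)² = 55² = 3025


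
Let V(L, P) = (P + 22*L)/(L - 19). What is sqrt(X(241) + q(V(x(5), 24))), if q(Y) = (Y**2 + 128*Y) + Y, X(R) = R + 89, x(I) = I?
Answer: I*sqrt(39842)/7 ≈ 28.515*I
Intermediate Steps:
V(L, P) = (P + 22*L)/(-19 + L)
X(R) = 89 + R
q(Y) = Y**2 + 129*Y
sqrt(X(241) + q(V(x(5), 24))) = sqrt((89 + 241) + ((24 + 22*5)/(-19 + 5))*(129 + (24 + 22*5)/(-19 + 5))) = sqrt(330 + ((24 + 110)/(-14))*(129 + (24 + 110)/(-14))) = sqrt(330 + (-1/14*134)*(129 - 1/14*134)) = sqrt(330 - 67*(129 - 67/7)/7) = sqrt(330 - 67/7*836/7) = sqrt(330 - 56012/49) = sqrt(-39842/49) = I*sqrt(39842)/7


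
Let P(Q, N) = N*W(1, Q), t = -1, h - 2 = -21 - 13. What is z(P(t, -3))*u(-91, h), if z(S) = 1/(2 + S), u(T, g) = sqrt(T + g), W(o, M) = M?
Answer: I*sqrt(123)/5 ≈ 2.2181*I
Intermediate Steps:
h = -32 (h = 2 + (-21 - 13) = 2 - 34 = -32)
P(Q, N) = N*Q
z(P(t, -3))*u(-91, h) = sqrt(-91 - 32)/(2 - 3*(-1)) = sqrt(-123)/(2 + 3) = (I*sqrt(123))/5 = I*sqrt(123)/5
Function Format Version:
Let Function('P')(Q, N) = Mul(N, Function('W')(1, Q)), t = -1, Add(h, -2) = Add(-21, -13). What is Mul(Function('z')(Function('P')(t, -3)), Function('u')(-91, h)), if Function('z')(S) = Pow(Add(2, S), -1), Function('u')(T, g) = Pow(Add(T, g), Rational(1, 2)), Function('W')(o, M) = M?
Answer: Mul(Rational(1, 5), I, Pow(123, Rational(1, 2))) ≈ Mul(2.2181, I)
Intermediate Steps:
h = -32 (h = Add(2, Add(-21, -13)) = Add(2, -34) = -32)
Function('P')(Q, N) = Mul(N, Q)
Mul(Function('z')(Function('P')(t, -3)), Function('u')(-91, h)) = Mul(Pow(Add(2, Mul(-3, -1)), -1), Pow(Add(-91, -32), Rational(1, 2))) = Mul(Pow(Add(2, 3), -1), Pow(-123, Rational(1, 2))) = Mul(Pow(5, -1), Mul(I, Pow(123, Rational(1, 2)))) = Mul(Rational(1, 5), Mul(I, Pow(123, Rational(1, 2)))) = Mul(Rational(1, 5), I, Pow(123, Rational(1, 2)))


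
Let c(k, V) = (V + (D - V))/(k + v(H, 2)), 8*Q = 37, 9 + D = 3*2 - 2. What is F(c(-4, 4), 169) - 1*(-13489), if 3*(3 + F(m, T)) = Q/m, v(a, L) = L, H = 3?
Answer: 809197/60 ≈ 13487.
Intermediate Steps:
D = -5 (D = -9 + (3*2 - 2) = -9 + (6 - 2) = -9 + 4 = -5)
Q = 37/8 (Q = (1/8)*37 = 37/8 ≈ 4.6250)
c(k, V) = -5/(2 + k) (c(k, V) = (V + (-5 - V))/(k + 2) = -5/(2 + k))
F(m, T) = -3 + 37/(24*m) (F(m, T) = -3 + (37/(8*m))/3 = -3 + 37/(24*m))
F(c(-4, 4), 169) - 1*(-13489) = (-3 + 37/(24*((-5/(2 - 4))))) - 1*(-13489) = (-3 + 37/(24*((-5/(-2))))) + 13489 = (-3 + 37/(24*((-5*(-1/2))))) + 13489 = (-3 + 37/(24*(5/2))) + 13489 = (-3 + (37/24)*(2/5)) + 13489 = (-3 + 37/60) + 13489 = -143/60 + 13489 = 809197/60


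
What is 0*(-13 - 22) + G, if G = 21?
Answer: 21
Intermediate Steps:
0*(-13 - 22) + G = 0*(-13 - 22) + 21 = 0*(-35) + 21 = 0 + 21 = 21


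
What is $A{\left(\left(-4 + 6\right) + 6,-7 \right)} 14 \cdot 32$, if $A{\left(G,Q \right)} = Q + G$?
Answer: $448$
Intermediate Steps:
$A{\left(G,Q \right)} = G + Q$
$A{\left(\left(-4 + 6\right) + 6,-7 \right)} 14 \cdot 32 = \left(\left(\left(-4 + 6\right) + 6\right) - 7\right) 14 \cdot 32 = \left(\left(2 + 6\right) - 7\right) 448 = \left(8 - 7\right) 448 = 1 \cdot 448 = 448$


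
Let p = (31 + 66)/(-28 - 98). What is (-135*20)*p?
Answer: 14550/7 ≈ 2078.6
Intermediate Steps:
p = -97/126 (p = 97/(-126) = 97*(-1/126) = -97/126 ≈ -0.76984)
(-135*20)*p = -135*20*(-97/126) = -2700*(-97/126) = 14550/7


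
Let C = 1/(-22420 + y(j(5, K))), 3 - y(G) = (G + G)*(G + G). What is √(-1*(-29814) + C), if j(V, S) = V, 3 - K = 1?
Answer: √15116153803729/22517 ≈ 172.67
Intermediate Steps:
K = 2 (K = 3 - 1*1 = 3 - 1 = 2)
y(G) = 3 - 4*G² (y(G) = 3 - (G + G)*(G + G) = 3 - 2*G*2*G = 3 - 4*G²)
C = -1/22517 (C = 1/(-22420 + (3 - 4*5²)) = 1/(-22420 + (3 - 4*25)) = 1/(-22420 + (3 - 100)) = 1/(-22420 - 97) = 1/(-22517) = -1/22517 ≈ -4.4411e-5)
√(-1*(-29814) + C) = √(-1*(-29814) - 1/22517) = √(29814 - 1/22517) = √(671321837/22517) = √15116153803729/22517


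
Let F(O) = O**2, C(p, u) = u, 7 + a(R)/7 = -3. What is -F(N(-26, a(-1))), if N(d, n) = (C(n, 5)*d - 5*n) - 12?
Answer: -43264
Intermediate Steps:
a(R) = -70 (a(R) = -49 + 7*(-3) = -49 - 21 = -70)
N(d, n) = -12 - 5*n + 5*d (N(d, n) = (5*d - 5*n) - 12 = (-5*n + 5*d) - 12 = -12 - 5*n + 5*d)
-F(N(-26, a(-1))) = -(-12 - 5*(-70) + 5*(-26))**2 = -(-12 + 350 - 130)**2 = -1*208**2 = -1*43264 = -43264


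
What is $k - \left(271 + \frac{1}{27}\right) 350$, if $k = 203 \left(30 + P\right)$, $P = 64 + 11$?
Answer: $- \frac{1985795}{27} \approx -73548.0$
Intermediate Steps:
$P = 75$
$k = 21315$ ($k = 203 \left(30 + 75\right) = 203 \cdot 105 = 21315$)
$k - \left(271 + \frac{1}{27}\right) 350 = 21315 - \left(271 + \frac{1}{27}\right) 350 = 21315 - \frac{7318}{27} \cdot 350 = 21315 - \frac{2561300}{27} = - \frac{1985795}{27}$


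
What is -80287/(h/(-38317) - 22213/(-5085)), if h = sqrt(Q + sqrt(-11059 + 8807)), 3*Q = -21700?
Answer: 15643275238215/(-851135521 + 1695*sqrt(6)*sqrt(-10850 + 3*I*sqrt(563))) ≈ -18379.0 - 9.3389*I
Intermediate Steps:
Q = -21700/3 (Q = (1/3)*(-21700) = -21700/3 ≈ -7233.3)
h = sqrt(-21700/3 + 2*I*sqrt(563)) (h = sqrt(-21700/3 + sqrt(-11059 + 8807)) = sqrt(-21700/3 + sqrt(-2252)) = sqrt(-21700/3 + 2*I*sqrt(563)) ≈ 0.279 + 85.049*I)
-80287/(h/(-38317) - 22213/(-5085)) = -80287/((sqrt(-65100 + 18*I*sqrt(563))/3)/(-38317) - 22213/(-5085)) = -80287/((sqrt(-65100 + 18*I*sqrt(563))/3)*(-1/38317) - 22213*(-1/5085)) = -80287/(-sqrt(-65100 + 18*I*sqrt(563))/114951 + 22213/5085) = -80287/(22213/5085 - sqrt(-65100 + 18*I*sqrt(563))/114951)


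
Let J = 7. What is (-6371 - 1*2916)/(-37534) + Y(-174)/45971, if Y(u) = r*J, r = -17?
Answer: 422466131/1725475514 ≈ 0.24484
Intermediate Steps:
Y(u) = -119 (Y(u) = -17*7 = -119)
(-6371 - 1*2916)/(-37534) + Y(-174)/45971 = (-6371 - 1*2916)/(-37534) - 119/45971 = (-6371 - 2916)*(-1/37534) - 119*1/45971 = -9287*(-1/37534) - 119/45971 = 9287/37534 - 119/45971 = 422466131/1725475514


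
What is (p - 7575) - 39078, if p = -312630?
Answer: -359283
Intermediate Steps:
(p - 7575) - 39078 = (-312630 - 7575) - 39078 = -320205 - 39078 = -359283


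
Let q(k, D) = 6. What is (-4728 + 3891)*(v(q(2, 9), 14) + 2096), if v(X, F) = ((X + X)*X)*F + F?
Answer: -2609766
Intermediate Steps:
v(X, F) = F + 2*F*X² (v(X, F) = ((2*X)*X)*F + F = (2*X²)*F + F = 2*F*X² + F = F + 2*F*X²)
(-4728 + 3891)*(v(q(2, 9), 14) + 2096) = (-4728 + 3891)*(14*(1 + 2*6²) + 2096) = -837*(14*(1 + 2*36) + 2096) = -837*(14*(1 + 72) + 2096) = -837*(14*73 + 2096) = -837*(1022 + 2096) = -837*3118 = -2609766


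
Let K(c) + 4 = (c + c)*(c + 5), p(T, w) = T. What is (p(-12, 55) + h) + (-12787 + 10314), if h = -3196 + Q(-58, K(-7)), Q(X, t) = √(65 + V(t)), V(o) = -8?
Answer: -5681 + √57 ≈ -5673.5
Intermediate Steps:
K(c) = -4 + 2*c*(5 + c) (K(c) = -4 + (c + c)*(c + 5) = -4 + (2*c)*(5 + c) = -4 + 2*c*(5 + c))
Q(X, t) = √57 (Q(X, t) = √(65 - 8) = √57)
h = -3196 + √57 ≈ -3188.4
(p(-12, 55) + h) + (-12787 + 10314) = (-12 + (-3196 + √57)) + (-12787 + 10314) = (-3208 + √57) - 2473 = -5681 + √57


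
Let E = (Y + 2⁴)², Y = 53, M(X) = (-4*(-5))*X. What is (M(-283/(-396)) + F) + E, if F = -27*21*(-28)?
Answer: 2044478/99 ≈ 20651.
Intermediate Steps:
M(X) = 20*X
E = 4761 (E = (53 + 2⁴)² = (53 + 16)² = 69² = 4761)
F = 15876 (F = -567*(-28) = 15876)
(M(-283/(-396)) + F) + E = (20*(-283/(-396)) + 15876) + 4761 = (20*(-283*(-1/396)) + 15876) + 4761 = (20*(283/396) + 15876) + 4761 = (1415/99 + 15876) + 4761 = 1573139/99 + 4761 = 2044478/99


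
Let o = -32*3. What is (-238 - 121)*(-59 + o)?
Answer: 55645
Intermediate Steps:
o = -96
(-238 - 121)*(-59 + o) = (-238 - 121)*(-59 - 96) = -359*(-155) = 55645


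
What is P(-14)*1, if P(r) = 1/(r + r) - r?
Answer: 391/28 ≈ 13.964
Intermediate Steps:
P(r) = 1/(2*r) - r
P(-14)*1 = ((1/2)/(-14) - 1*(-14))*1 = ((1/2)*(-1/14) + 14)*1 = (-1/28 + 14)*1 = (391/28)*1 = 391/28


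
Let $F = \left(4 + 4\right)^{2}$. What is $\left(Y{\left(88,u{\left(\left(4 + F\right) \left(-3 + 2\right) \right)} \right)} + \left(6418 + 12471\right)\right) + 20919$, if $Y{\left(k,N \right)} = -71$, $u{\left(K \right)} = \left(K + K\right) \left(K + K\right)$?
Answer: $39737$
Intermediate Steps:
$F = 64$ ($F = 8^{2} = 64$)
$u{\left(K \right)} = 4 K^{2}$ ($u{\left(K \right)} = 2 K 2 K = 4 K^{2}$)
$\left(Y{\left(88,u{\left(\left(4 + F\right) \left(-3 + 2\right) \right)} \right)} + \left(6418 + 12471\right)\right) + 20919 = \left(-71 + \left(6418 + 12471\right)\right) + 20919 = \left(-71 + 18889\right) + 20919 = 18818 + 20919 = 39737$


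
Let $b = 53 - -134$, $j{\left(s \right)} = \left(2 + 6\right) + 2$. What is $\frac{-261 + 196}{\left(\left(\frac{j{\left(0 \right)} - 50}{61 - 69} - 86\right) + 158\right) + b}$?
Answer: $- \frac{65}{264} \approx -0.24621$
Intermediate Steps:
$j{\left(s \right)} = 10$ ($j{\left(s \right)} = 8 + 2 = 10$)
$b = 187$ ($b = 53 + 134 = 187$)
$\frac{-261 + 196}{\left(\left(\frac{j{\left(0 \right)} - 50}{61 - 69} - 86\right) + 158\right) + b} = \frac{-261 + 196}{\left(\left(\frac{10 - 50}{61 - 69} - 86\right) + 158\right) + 187} = - \frac{65}{\left(\left(- \frac{40}{-8} - 86\right) + 158\right) + 187} = - \frac{65}{\left(\left(\left(-40\right) \left(- \frac{1}{8}\right) - 86\right) + 158\right) + 187} = - \frac{65}{\left(\left(5 - 86\right) + 158\right) + 187} = - \frac{65}{\left(-81 + 158\right) + 187} = - \frac{65}{77 + 187} = - \frac{65}{264}$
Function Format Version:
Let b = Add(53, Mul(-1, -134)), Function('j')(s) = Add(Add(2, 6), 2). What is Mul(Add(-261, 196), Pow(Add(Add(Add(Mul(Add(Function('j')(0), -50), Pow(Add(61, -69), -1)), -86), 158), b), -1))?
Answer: Rational(-65, 264) ≈ -0.24621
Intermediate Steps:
Function('j')(s) = 10 (Function('j')(s) = Add(8, 2) = 10)
b = 187 (b = Add(53, 134) = 187)
Mul(Add(-261, 196), Pow(Add(Add(Add(Mul(Add(Function('j')(0), -50), Pow(Add(61, -69), -1)), -86), 158), b), -1)) = Mul(Add(-261, 196), Pow(Add(Add(Add(Mul(Add(10, -50), Pow(Add(61, -69), -1)), -86), 158), 187), -1)) = Mul(-65, Pow(Add(Add(Add(Mul(-40, Pow(-8, -1)), -86), 158), 187), -1)) = Mul(-65, Pow(Add(Add(Add(Mul(-40, Rational(-1, 8)), -86), 158), 187), -1)) = Mul(-65, Pow(Add(Add(Add(5, -86), 158), 187), -1)) = Mul(-65, Pow(Add(Add(-81, 158), 187), -1)) = Mul(-65, Pow(Add(77, 187), -1)) = Mul(-65, Pow(264, -1)) = Mul(-65, Rational(1, 264)) = Rational(-65, 264)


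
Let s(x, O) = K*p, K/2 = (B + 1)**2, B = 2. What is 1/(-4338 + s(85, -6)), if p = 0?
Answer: -1/4338 ≈ -0.00023052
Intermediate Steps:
K = 18 (K = 2*(2 + 1)**2 = 2*3**2 = 2*9 = 18)
s(x, O) = 0 (s(x, O) = 18*0 = 0)
1/(-4338 + s(85, -6)) = 1/(-4338 + 0) = 1/(-4338) = -1/4338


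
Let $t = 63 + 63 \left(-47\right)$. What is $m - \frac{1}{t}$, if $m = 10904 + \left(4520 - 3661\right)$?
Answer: $\frac{34089175}{2898} \approx 11763.0$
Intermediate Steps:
$t = -2898$ ($t = 63 - 2961 = -2898$)
$m = 11763$ ($m = 10904 + 859 = 11763$)
$m - \frac{1}{t} = 11763 - \frac{1}{-2898} = 11763 - - \frac{1}{2898} = 11763 + \frac{1}{2898} = \frac{34089175}{2898}$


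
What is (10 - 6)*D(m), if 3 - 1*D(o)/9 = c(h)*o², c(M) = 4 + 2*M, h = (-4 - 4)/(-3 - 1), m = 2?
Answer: -1044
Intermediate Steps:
h = 2 (h = -8/(-4) = -8*(-¼) = 2)
D(o) = 27 - 72*o² (D(o) = 27 - 9*(4 + 2*2)*o² = 27 - 9*(4 + 4)*o² = 27 - 72*o²)
(10 - 6)*D(m) = (10 - 6)*(27 - 72*2²) = 4*(27 - 72*4) = 4*(27 - 288) = 4*(-261) = -1044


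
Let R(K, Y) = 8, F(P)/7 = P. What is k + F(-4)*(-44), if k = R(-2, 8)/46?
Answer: 28340/23 ≈ 1232.2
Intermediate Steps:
F(P) = 7*P
k = 4/23 (k = 8/46 = 8*(1/46) = 4/23 ≈ 0.17391)
k + F(-4)*(-44) = 4/23 + (7*(-4))*(-44) = 4/23 - 28*(-44) = 4/23 + 1232 = 28340/23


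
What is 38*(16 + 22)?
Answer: 1444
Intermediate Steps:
38*(16 + 22) = 38*38 = 1444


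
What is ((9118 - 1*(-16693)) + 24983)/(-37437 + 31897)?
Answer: -25397/2770 ≈ -9.1686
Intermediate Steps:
((9118 - 1*(-16693)) + 24983)/(-37437 + 31897) = ((9118 + 16693) + 24983)/(-5540) = (25811 + 24983)*(-1/5540) = 50794*(-1/5540) = -25397/2770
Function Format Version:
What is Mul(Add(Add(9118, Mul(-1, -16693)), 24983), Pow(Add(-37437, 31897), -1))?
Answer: Rational(-25397, 2770) ≈ -9.1686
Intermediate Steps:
Mul(Add(Add(9118, Mul(-1, -16693)), 24983), Pow(Add(-37437, 31897), -1)) = Mul(Add(Add(9118, 16693), 24983), Pow(-5540, -1)) = Mul(Add(25811, 24983), Rational(-1, 5540)) = Mul(50794, Rational(-1, 5540)) = Rational(-25397, 2770)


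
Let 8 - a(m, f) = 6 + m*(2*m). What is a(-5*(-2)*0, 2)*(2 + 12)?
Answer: 28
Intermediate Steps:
a(m, f) = 2 - 2*m**2 (a(m, f) = 8 - (6 + m*(2*m)) = 8 - (6 + 2*m**2) = 8 + (-6 - 2*m**2) = 2 - 2*m**2)
a(-5*(-2)*0, 2)*(2 + 12) = (2 - 2*(-5*(-2)*0)**2)*(2 + 12) = (2 - 2*(10*0)**2)*14 = (2 - 2*0**2)*14 = (2 - 2*0)*14 = (2 + 0)*14 = 2*14 = 28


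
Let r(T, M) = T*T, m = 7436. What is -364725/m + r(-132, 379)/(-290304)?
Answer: -184046339/3747744 ≈ -49.109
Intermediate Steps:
r(T, M) = T**2
-364725/m + r(-132, 379)/(-290304) = -364725/7436 + (-132)**2/(-290304) = -364725*1/7436 + 17424*(-1/290304) = -364725/7436 - 121/2016 = -184046339/3747744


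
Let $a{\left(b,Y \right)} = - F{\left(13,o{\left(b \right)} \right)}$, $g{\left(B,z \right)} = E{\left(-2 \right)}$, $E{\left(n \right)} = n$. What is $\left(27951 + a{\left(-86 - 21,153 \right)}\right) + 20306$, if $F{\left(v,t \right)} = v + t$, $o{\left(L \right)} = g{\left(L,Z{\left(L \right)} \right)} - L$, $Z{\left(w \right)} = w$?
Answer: $48139$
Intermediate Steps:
$g{\left(B,z \right)} = -2$
$o{\left(L \right)} = -2 - L$
$F{\left(v,t \right)} = t + v$
$a{\left(b,Y \right)} = -11 + b$ ($a{\left(b,Y \right)} = - (\left(-2 - b\right) + 13) = - (11 - b) = -11 + b$)
$\left(27951 + a{\left(-86 - 21,153 \right)}\right) + 20306 = \left(27951 - 118\right) + 20306 = 27833 + 20306 = 48139$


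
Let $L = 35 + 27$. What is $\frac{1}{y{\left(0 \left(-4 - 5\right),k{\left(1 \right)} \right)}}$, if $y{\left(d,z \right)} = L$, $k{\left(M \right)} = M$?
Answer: $\frac{1}{62} \approx 0.016129$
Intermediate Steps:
$L = 62$
$y{\left(d,z \right)} = 62$
$\frac{1}{y{\left(0 \left(-4 - 5\right),k{\left(1 \right)} \right)}} = \frac{1}{62}$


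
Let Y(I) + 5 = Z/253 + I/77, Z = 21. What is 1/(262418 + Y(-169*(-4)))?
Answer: 1771/464749118 ≈ 3.8107e-6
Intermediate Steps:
Y(I) = -1244/253 + I/77 (Y(I) = -5 + (21/253 + I/77) = -1244/253 + I/77)
1/(262418 + Y(-169*(-4))) = 1/(262418 + (-1244/253 + (-169*(-4))/77)) = 1/(262418 + (-1244/253 + (1/77)*676)) = 1/(262418 + (-1244/253 + 676/77)) = 1/(262418 + 6840/1771) = 1/(464749118/1771) = 1771/464749118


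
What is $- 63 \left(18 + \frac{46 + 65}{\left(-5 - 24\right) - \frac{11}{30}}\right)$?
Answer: $- \frac{789264}{881} \approx -895.87$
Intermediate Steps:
$- 63 \left(18 + \frac{46 + 65}{\left(-5 - 24\right) - \frac{11}{30}}\right) = - 63 \left(18 + \frac{111}{\left(-5 - 24\right) - \frac{11}{30}}\right) = - 63 \left(18 + \frac{111}{-29 - \frac{11}{30}}\right) = - 63 \left(18 + \frac{111}{- \frac{881}{30}}\right) = - 63 \left(18 + 111 \left(- \frac{30}{881}\right)\right) = - 63 \left(18 - \frac{3330}{881}\right) = \left(-63\right) \frac{12528}{881} = - \frac{789264}{881}$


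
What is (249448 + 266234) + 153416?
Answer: 669098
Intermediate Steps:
(249448 + 266234) + 153416 = 515682 + 153416 = 669098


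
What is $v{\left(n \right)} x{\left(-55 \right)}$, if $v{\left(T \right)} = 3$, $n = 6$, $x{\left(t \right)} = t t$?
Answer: $9075$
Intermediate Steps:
$x{\left(t \right)} = t^{2}$
$v{\left(n \right)} x{\left(-55 \right)} = 3 \left(-55\right)^{2} = 3 \cdot 3025 = 9075$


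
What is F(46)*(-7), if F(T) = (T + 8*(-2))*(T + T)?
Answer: -19320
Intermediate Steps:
F(T) = 2*T*(-16 + T) (F(T) = (T - 16)*(2*T) = (-16 + T)*(2*T) = 2*T*(-16 + T))
F(46)*(-7) = (2*46*(-16 + 46))*(-7) = (2*46*30)*(-7) = 2760*(-7) = -19320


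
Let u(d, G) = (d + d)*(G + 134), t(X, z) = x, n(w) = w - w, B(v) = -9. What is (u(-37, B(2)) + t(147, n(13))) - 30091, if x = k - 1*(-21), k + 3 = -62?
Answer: -39385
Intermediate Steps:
k = -65 (k = -3 - 62 = -65)
n(w) = 0
x = -44 (x = -65 - 1*(-21) = -65 + 21 = -44)
t(X, z) = -44
u(d, G) = 2*d*(134 + G) (u(d, G) = (2*d)*(134 + G) = 2*d*(134 + G))
(u(-37, B(2)) + t(147, n(13))) - 30091 = (2*(-37)*(134 - 9) - 44) - 30091 = (2*(-37)*125 - 44) - 30091 = (-9250 - 44) - 30091 = -9294 - 30091 = -39385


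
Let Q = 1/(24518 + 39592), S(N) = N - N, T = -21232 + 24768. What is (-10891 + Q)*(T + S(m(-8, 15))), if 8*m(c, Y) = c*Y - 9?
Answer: -1234456511912/32055 ≈ -3.8511e+7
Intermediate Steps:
m(c, Y) = -9/8 + Y*c/8 (m(c, Y) = (c*Y - 9)/8 = (Y*c - 9)/8 = (-9 + Y*c)/8 = -9/8 + Y*c/8)
T = 3536
S(N) = 0
Q = 1/64110 ≈ 1.5598e-5
(-10891 + Q)*(T + S(m(-8, 15))) = (-10891 + 1/64110)*(3536 + 0) = -698222009/64110*3536 = -1234456511912/32055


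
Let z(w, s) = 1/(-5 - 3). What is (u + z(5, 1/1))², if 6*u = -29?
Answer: 14161/576 ≈ 24.585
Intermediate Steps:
z(w, s) = -⅛ (z(w, s) = 1/(-8) = -⅛)
u = -29/6 (u = (⅙)*(-29) = -29/6 ≈ -4.8333)
(u + z(5, 1/1))² = (-29/6 - ⅛)² = (-119/24)² = 14161/576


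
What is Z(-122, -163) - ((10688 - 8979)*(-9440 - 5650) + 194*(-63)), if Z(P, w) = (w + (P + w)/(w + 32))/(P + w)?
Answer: 963281550788/37335 ≈ 2.5801e+7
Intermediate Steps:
Z(P, w) = (w + (P + w)/(32 + w))/(P + w)
Z(-122, -163) - ((10688 - 8979)*(-9440 - 5650) + 194*(-63)) = (-122 + (-163)² + 33*(-163))/((-163)² + 32*(-122) + 32*(-163) - 122*(-163)) - ((10688 - 8979)*(-9440 - 5650) + 194*(-63)) = (-122 + 26569 - 5379)/(26569 - 3904 - 5216 + 19886) - (1709*(-15090) - 12222) = 21068/37335 - (-25788810 - 12222) = (1/37335)*21068 - 1*(-25801032) = 21068/37335 + 25801032 = 963281550788/37335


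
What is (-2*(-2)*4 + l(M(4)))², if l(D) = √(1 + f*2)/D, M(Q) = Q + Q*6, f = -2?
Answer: (448 + I*√3)²/784 ≈ 256.0 + 1.9795*I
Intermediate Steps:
M(Q) = 7*Q (M(Q) = Q + 6*Q = 7*Q)
l(D) = I*√3/D (l(D) = √(1 - 2*2)/D = √(1 - 4)/D = √(-3)/D = (I*√3)/D = I*√3/D)
(-2*(-2)*4 + l(M(4)))² = (-2*(-2)*4 + I*√3/((7*4)))² = (4*4 + I*√3/28)² = (16 + I*√3*(1/28))² = (16 + I*√3/28)²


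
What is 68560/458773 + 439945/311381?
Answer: 31883309835/20407599359 ≈ 1.5623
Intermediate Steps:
68560/458773 + 439945/311381 = 31883309835/20407599359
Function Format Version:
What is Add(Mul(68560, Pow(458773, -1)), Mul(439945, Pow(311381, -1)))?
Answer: Rational(31883309835, 20407599359) ≈ 1.5623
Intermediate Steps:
Add(Mul(68560, Pow(458773, -1)), Mul(439945, Pow(311381, -1))) = Add(Mul(68560, Rational(1, 458773)), Mul(439945, Rational(1, 311381))) = Add(Rational(68560, 458773), Rational(439945, 311381)) = Rational(31883309835, 20407599359)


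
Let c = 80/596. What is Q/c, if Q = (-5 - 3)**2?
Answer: 2384/5 ≈ 476.80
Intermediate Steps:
c = 20/149 (c = 80*(1/596) = 20/149 ≈ 0.13423)
Q = 64 (Q = (-8)**2 = 64)
Q/c = 64/(20/149) = 64*(149/20) = 2384/5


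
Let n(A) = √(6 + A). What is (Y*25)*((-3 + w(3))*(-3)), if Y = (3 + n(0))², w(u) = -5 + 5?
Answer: 3375 + 1350*√6 ≈ 6681.8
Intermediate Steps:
w(u) = 0
Y = (3 + √6)² (Y = (3 + √(6 + 0))² = (3 + √6)² ≈ 29.697)
(Y*25)*((-3 + w(3))*(-3)) = ((3 + √6)²*25)*((-3 + 0)*(-3)) = (25*(3 + √6)²)*(-3*(-3)) = (25*(3 + √6)²)*9 = 225*(3 + √6)²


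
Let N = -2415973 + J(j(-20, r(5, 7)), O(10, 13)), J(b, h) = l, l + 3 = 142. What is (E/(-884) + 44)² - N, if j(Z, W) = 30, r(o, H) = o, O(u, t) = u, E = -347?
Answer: 1889407987353/781456 ≈ 2.4178e+6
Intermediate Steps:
l = 139 (l = -3 + 142 = 139)
J(b, h) = 139
N = -2415834 (N = -2415973 + 139 = -2415834)
(E/(-884) + 44)² - N = (-347/(-884) + 44)² - 1*(-2415834) = (-347*(-1/884) + 44)² + 2415834 = (347/884 + 44)² + 2415834 = (39243/884)² + 2415834 = 1540013049/781456 + 2415834 = 1889407987353/781456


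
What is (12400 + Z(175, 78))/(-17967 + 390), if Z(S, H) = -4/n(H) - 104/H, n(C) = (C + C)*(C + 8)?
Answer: -13861709/19651086 ≈ -0.70539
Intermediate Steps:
n(C) = 2*C*(8 + C) (n(C) = (2*C)*(8 + C) = 2*C*(8 + C))
Z(S, H) = -104/H - 2/(H*(8 + H)) (Z(S, H) = -4*1/(2*H*(8 + H)) - 104/H = -2/(H*(8 + H)) - 104/H = -104/H - 2/(H*(8 + H)))
(12400 + Z(175, 78))/(-17967 + 390) = (12400 + 2*(-417 - 52*78)/(78*(8 + 78)))/(-17967 + 390) = (12400 + 2*(1/78)*(-417 - 4056)/86)/(-17577) = (12400 + 2*(1/78)*(1/86)*(-4473))*(-1/17577) = (12400 - 1491/1118)*(-1/17577) = (13861709/1118)*(-1/17577) = -13861709/19651086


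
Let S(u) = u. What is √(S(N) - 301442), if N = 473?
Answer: 3*I*√33441 ≈ 548.61*I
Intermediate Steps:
√(S(N) - 301442) = √(473 - 301442) = √(-300969) = 3*I*√33441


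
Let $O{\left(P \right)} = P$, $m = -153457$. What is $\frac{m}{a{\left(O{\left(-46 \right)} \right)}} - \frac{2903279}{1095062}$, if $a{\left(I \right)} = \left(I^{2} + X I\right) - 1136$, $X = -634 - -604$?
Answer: $- \frac{87448333887}{1292173160} \approx -67.675$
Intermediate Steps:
$X = -30$ ($X = -634 + 604 = -30$)
$a{\left(I \right)} = -1136 + I^{2} - 30 I$ ($a{\left(I \right)} = \left(I^{2} - 30 I\right) - 1136 = -1136 + I^{2} - 30 I$)
$\frac{m}{a{\left(O{\left(-46 \right)} \right)}} - \frac{2903279}{1095062} = - \frac{153457}{-1136 + \left(-46\right)^{2} - -1380} - \frac{2903279}{1095062} = - \frac{153457}{-1136 + 2116 + 1380} - \frac{2903279}{1095062} = - \frac{153457}{2360} - \frac{2903279}{1095062} = - \frac{87448333887}{1292173160}$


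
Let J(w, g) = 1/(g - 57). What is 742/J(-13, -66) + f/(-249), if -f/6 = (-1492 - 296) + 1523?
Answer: -7575608/83 ≈ -91272.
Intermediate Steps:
f = 1590 (f = -6*((-1492 - 296) + 1523) = -6*(-1788 + 1523) = -6*(-265) = 1590)
J(w, g) = 1/(-57 + g)
742/J(-13, -66) + f/(-249) = 742/(1/(-57 - 66)) + 1590/(-249) = 742/(1/(-123)) + 1590*(-1/249) = 742/(-1/123) - 530/83 = 742*(-123) - 530/83 = -91266 - 530/83 = -7575608/83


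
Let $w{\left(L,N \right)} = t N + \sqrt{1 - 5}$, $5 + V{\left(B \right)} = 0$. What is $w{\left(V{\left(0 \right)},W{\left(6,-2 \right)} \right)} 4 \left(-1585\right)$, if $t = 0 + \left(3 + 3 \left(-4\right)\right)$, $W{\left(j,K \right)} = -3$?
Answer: $-171180 - 12680 i \approx -1.7118 \cdot 10^{5} - 12680.0 i$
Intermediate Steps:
$V{\left(B \right)} = -5$ ($V{\left(B \right)} = -5 + 0 = -5$)
$t = -9$ ($t = 0 + \left(3 - 12\right) = 0 - 9 = -9$)
$w{\left(L,N \right)} = - 9 N + 2 i$ ($w{\left(L,N \right)} = - 9 N + \sqrt{1 - 5} = - 9 N + \sqrt{-4} = - 9 N + 2 i$)
$w{\left(V{\left(0 \right)},W{\left(6,-2 \right)} \right)} 4 \left(-1585\right) = \left(\left(-9\right) \left(-3\right) + 2 i\right) 4 \left(-1585\right) = \left(27 + 2 i\right) 4 \left(-1585\right) = \left(108 + 8 i\right) \left(-1585\right) = -171180 - 12680 i$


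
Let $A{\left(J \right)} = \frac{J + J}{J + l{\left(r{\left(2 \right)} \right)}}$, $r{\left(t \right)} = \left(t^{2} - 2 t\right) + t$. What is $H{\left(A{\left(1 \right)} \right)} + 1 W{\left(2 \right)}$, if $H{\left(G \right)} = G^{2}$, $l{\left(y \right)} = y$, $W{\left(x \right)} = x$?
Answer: $\frac{22}{9} \approx 2.4444$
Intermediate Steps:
$r{\left(t \right)} = t^{2} - t$
$A{\left(J \right)} = \frac{2 J}{2 + J}$ ($A{\left(J \right)} = \frac{J + J}{J + 2 \left(-1 + 2\right)} = \frac{2 J}{J + 2 \cdot 1} = \frac{2 J}{J + 2} = \frac{2 J}{2 + J}$)
$H{\left(A{\left(1 \right)} \right)} + 1 W{\left(2 \right)} = \left(2 \cdot 1 \frac{1}{2 + 1}\right)^{2} + 1 \cdot 2 = \left(2 \cdot 1 \cdot \frac{1}{3}\right)^{2} + 2 = \left(\frac{2}{3}\right)^{2} + 2 = \frac{4}{9} + 2 = \frac{22}{9}$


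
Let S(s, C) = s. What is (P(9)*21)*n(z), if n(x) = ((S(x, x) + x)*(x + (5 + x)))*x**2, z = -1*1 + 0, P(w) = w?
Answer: -1134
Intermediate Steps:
z = -1 (z = -1 + 0 = -1)
n(x) = 2*x**3*(5 + 2*x) (n(x) = ((x + x)*(x + (5 + x)))*x**2 = ((2*x)*(5 + 2*x))*x**2 = (2*x*(5 + 2*x))*x**2 = 2*x**3*(5 + 2*x))
(P(9)*21)*n(z) = (9*21)*((-1)**3*(10 + 4*(-1))) = 189*(-(10 - 4)) = 189*(-1*6) = 189*(-6) = -1134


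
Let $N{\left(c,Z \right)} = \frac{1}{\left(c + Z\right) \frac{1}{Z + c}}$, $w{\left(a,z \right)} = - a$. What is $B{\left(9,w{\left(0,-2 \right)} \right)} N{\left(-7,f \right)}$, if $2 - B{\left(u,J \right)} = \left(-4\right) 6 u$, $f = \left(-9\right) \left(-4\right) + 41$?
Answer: $218$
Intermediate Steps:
$f = 77$ ($f = 36 + 41 = 77$)
$N{\left(c,Z \right)} = 1$ ($N{\left(c,Z \right)} = \frac{1}{\left(Z + c\right) \frac{1}{Z + c}} = 1^{-1} = 1$)
$B{\left(u,J \right)} = 2 + 24 u$ ($B{\left(u,J \right)} = 2 - \left(-4\right) 6 u = 2 - - 24 u = 2 + 24 u$)
$B{\left(9,w{\left(0,-2 \right)} \right)} N{\left(-7,f \right)} = \left(2 + 24 \cdot 9\right) 1 = \left(2 + 216\right) 1 = 218 \cdot 1 = 218$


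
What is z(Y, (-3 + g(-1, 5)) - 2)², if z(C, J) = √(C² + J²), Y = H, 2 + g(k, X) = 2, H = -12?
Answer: 169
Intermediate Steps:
g(k, X) = 0 (g(k, X) = -2 + 2 = 0)
Y = -12
z(Y, (-3 + g(-1, 5)) - 2)² = (√((-12)² + ((-3 + 0) - 2)²))² = (√(144 + (-3 - 2)²))² = (√(144 + (-5)²))² = (√(144 + 25))² = (√169)² = 13² = 169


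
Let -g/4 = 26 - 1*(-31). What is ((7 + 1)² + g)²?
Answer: 26896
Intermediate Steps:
g = -228 (g = -4*(26 - 1*(-31)) = -4*(26 + 31) = -4*57 = -228)
((7 + 1)² + g)² = ((7 + 1)² - 228)² = (8² - 228)² = (64 - 228)² = (-164)² = 26896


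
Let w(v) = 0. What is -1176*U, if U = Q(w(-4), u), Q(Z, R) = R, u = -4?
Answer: 4704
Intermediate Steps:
U = -4
-1176*U = -1176*(-4) = 4704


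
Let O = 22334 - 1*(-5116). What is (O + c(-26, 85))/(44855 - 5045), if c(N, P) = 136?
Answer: 13793/19905 ≈ 0.69294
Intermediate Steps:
O = 27450 (O = 22334 + 5116 = 27450)
(O + c(-26, 85))/(44855 - 5045) = (27450 + 136)/(44855 - 5045) = 27586/39810 = 27586*(1/39810) = 13793/19905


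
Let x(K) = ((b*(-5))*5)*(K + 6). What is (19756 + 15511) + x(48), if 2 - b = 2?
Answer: 35267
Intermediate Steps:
b = 0 (b = 2 - 1*2 = 2 - 2 = 0)
x(K) = 0 (x(K) = ((0*(-5))*5)*(K + 6) = (0*5)*(6 + K) = 0*(6 + K) = 0)
(19756 + 15511) + x(48) = (19756 + 15511) + 0 = 35267 + 0 = 35267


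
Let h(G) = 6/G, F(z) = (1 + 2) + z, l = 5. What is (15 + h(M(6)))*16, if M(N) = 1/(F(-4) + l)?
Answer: 624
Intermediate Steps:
F(z) = 3 + z
M(N) = ¼ (M(N) = 1/((3 - 4) + 5) = 1/(-1 + 5) = 1/4 = ¼)
(15 + h(M(6)))*16 = (15 + 6/(¼))*16 = (15 + 6*4)*16 = (15 + 24)*16 = 39*16 = 624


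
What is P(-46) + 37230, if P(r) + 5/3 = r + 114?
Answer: 111889/3 ≈ 37296.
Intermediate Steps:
P(r) = 337/3 + r (P(r) = -5/3 + (r + 114) = -5/3 + (114 + r) = 337/3 + r)
P(-46) + 37230 = (337/3 - 46) + 37230 = 199/3 + 37230 = 111889/3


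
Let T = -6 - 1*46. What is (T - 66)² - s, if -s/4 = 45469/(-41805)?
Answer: 581910944/41805 ≈ 13920.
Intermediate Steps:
T = -52 (T = -6 - 46 = -52)
s = 181876/41805 (s = -181876/(-41805) = -181876*(-1)/41805 = -4*(-45469/41805) = 181876/41805 ≈ 4.3506)
(T - 66)² - s = (-52 - 66)² - 1*181876/41805 = (-118)² - 181876/41805 = 13924 - 181876/41805 = 581910944/41805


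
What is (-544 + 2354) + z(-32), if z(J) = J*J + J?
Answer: 2802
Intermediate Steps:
z(J) = J + J² (z(J) = J² + J = J + J²)
(-544 + 2354) + z(-32) = (-544 + 2354) - 32*(1 - 32) = 1810 - 32*(-31) = 1810 + 992 = 2802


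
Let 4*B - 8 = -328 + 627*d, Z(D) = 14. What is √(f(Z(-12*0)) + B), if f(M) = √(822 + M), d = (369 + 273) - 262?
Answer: √(59485 + 2*√209) ≈ 243.95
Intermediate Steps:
d = 380 (d = 642 - 262 = 380)
B = 59485 (B = 2 + (-328 + 627*380)/4 = 2 + (-328 + 238260)/4 = 2 + (¼)*237932 = 2 + 59483 = 59485)
√(f(Z(-12*0)) + B) = √(√(822 + 14) + 59485) = √(√836 + 59485) = √(2*√209 + 59485) = √(59485 + 2*√209)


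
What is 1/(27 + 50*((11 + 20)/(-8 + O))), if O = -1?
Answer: -9/1307 ≈ -0.0068860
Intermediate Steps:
1/(27 + 50*((11 + 20)/(-8 + O))) = 1/(27 + 50*((11 + 20)/(-8 - 1))) = 1/(27 + 50*(31/(-9))) = 1/(27 + 50*(31*(-1/9))) = 1/(27 + 50*(-31/9)) = 1/(27 - 1550/9) = 1/(-1307/9) = -9/1307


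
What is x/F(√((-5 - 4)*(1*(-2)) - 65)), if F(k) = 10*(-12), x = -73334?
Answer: 36667/60 ≈ 611.12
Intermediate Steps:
F(k) = -120
x/F(√((-5 - 4)*(1*(-2)) - 65)) = -73334/(-120) = -73334*(-1/120) = 36667/60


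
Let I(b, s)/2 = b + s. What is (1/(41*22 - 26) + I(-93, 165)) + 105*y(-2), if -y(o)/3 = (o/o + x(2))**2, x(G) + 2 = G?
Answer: -149795/876 ≈ -171.00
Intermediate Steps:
x(G) = -2 + G
y(o) = -3 (y(o) = -3*(o/o + (-2 + 2))**2 = -3*(1 + 0)**2 = -3*1**2 = -3*1 = -3)
I(b, s) = 2*b + 2*s (I(b, s) = 2*(b + s) = 2*b + 2*s)
(1/(41*22 - 26) + I(-93, 165)) + 105*y(-2) = (1/(41*22 - 26) + (2*(-93) + 2*165)) + 105*(-3) = (1/(902 - 26) + (-186 + 330)) - 315 = (1/876 + 144) - 315 = 126145/876 - 315 = -149795/876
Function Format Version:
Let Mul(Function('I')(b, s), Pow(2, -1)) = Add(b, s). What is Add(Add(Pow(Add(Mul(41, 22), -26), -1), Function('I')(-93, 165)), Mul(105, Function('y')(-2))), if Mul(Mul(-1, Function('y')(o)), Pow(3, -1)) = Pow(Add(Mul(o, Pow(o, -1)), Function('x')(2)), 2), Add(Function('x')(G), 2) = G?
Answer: Rational(-149795, 876) ≈ -171.00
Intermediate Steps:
Function('x')(G) = Add(-2, G)
Function('y')(o) = -3 (Function('y')(o) = Mul(-3, Pow(Add(Mul(o, Pow(o, -1)), Add(-2, 2)), 2)) = Mul(-3, Pow(Add(1, 0), 2)) = Mul(-3, Pow(1, 2)) = Mul(-3, 1) = -3)
Function('I')(b, s) = Add(Mul(2, b), Mul(2, s)) (Function('I')(b, s) = Mul(2, Add(b, s)) = Add(Mul(2, b), Mul(2, s)))
Add(Add(Pow(Add(Mul(41, 22), -26), -1), Function('I')(-93, 165)), Mul(105, Function('y')(-2))) = Add(Add(Pow(Add(Mul(41, 22), -26), -1), Add(Mul(2, -93), Mul(2, 165))), Mul(105, -3)) = Add(Add(Pow(Add(902, -26), -1), Add(-186, 330)), -315) = Add(Add(Pow(876, -1), 144), -315) = Add(Add(Rational(1, 876), 144), -315) = Add(Rational(126145, 876), -315) = Rational(-149795, 876)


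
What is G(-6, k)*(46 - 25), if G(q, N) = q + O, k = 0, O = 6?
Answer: 0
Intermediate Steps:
G(q, N) = 6 + q (G(q, N) = q + 6 = 6 + q)
G(-6, k)*(46 - 25) = (6 - 6)*(46 - 25) = 0*21 = 0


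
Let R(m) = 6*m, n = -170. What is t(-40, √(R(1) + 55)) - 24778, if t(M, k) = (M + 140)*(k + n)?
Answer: -41778 + 100*√61 ≈ -40997.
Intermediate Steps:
t(M, k) = (-170 + k)*(140 + M) (t(M, k) = (M + 140)*(k - 170) = (140 + M)*(-170 + k) = (-170 + k)*(140 + M))
t(-40, √(R(1) + 55)) - 24778 = (-23800 - 170*(-40) + 140*√(6*1 + 55) - 40*√(6*1 + 55)) - 24778 = (-23800 + 6800 + 140*√(6 + 55) - 40*√(6 + 55)) - 24778 = (-23800 + 6800 + 140*√61 - 40*√61) - 24778 = (-17000 + 100*√61) - 24778 = -41778 + 100*√61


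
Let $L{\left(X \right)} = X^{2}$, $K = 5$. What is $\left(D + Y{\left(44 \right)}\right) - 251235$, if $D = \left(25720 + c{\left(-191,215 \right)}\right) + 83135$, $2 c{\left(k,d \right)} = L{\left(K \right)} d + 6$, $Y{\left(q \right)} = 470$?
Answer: $- \frac{278439}{2} \approx -1.3922 \cdot 10^{5}$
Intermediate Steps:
$c{\left(k,d \right)} = 3 + \frac{25 d}{2}$ ($c{\left(k,d \right)} = \frac{5^{2} d + 6}{2} = \frac{25 d + 6}{2} = \frac{6 + 25 d}{2} = 3 + \frac{25 d}{2}$)
$D = \frac{223091}{2}$ ($D = \left(25720 + \left(3 + \frac{25}{2} \cdot 215\right)\right) + 83135 = \left(25720 + \left(3 + \frac{5375}{2}\right)\right) + 83135 = \left(25720 + \frac{5381}{2}\right) + 83135 = \frac{56821}{2} + 83135 = \frac{223091}{2} \approx 1.1155 \cdot 10^{5}$)
$\left(D + Y{\left(44 \right)}\right) - 251235 = \left(\frac{223091}{2} + 470\right) - 251235 = \frac{224031}{2} - 251235 = - \frac{278439}{2}$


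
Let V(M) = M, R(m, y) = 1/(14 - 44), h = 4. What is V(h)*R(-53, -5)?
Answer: -2/15 ≈ -0.13333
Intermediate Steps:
R(m, y) = -1/30 (R(m, y) = 1/(-30) = -1/30)
V(h)*R(-53, -5) = 4*(-1/30) = -2/15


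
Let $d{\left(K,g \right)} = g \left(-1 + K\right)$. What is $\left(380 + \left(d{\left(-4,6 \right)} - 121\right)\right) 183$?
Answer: $41907$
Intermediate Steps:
$\left(380 + \left(d{\left(-4,6 \right)} - 121\right)\right) 183 = \left(380 + \left(6 \left(-1 - 4\right) - 121\right)\right) 183 = \left(380 + \left(6 \left(-5\right) - 121\right)\right) 183 = \left(380 - 151\right) 183 = 229 \cdot 183 = 41907$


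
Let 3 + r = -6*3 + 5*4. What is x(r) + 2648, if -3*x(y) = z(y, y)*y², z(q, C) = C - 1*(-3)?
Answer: 7942/3 ≈ 2647.3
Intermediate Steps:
r = -1 (r = -3 + (-6*3 + 5*4) = -3 + (-18 + 20) = -3 + 2 = -1)
z(q, C) = 3 + C (z(q, C) = C + 3 = 3 + C)
x(y) = -y²*(3 + y)/3 (x(y) = -(3 + y)*y²/3 = -y²*(3 + y)/3)
x(r) + 2648 = (⅓)*(-1)²*(-3 - 1*(-1)) + 2648 = (⅓)*1*(-3 + 1) + 2648 = (⅓)*1*(-2) + 2648 = -⅔ + 2648 = 7942/3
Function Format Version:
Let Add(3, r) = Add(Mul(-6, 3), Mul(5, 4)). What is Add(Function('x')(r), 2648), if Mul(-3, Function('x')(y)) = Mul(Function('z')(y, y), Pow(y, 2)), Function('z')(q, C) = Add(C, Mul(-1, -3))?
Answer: Rational(7942, 3) ≈ 2647.3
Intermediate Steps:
r = -1 (r = Add(-3, Add(Mul(-6, 3), Mul(5, 4))) = Add(-3, Add(-18, 20)) = Add(-3, 2) = -1)
Function('z')(q, C) = Add(3, C) (Function('z')(q, C) = Add(C, 3) = Add(3, C))
Function('x')(y) = Mul(Rational(-1, 3), Pow(y, 2), Add(3, y)) (Function('x')(y) = Mul(Rational(-1, 3), Mul(Add(3, y), Pow(y, 2))) = Mul(Rational(-1, 3), Mul(Pow(y, 2), Add(3, y))) = Mul(Rational(-1, 3), Pow(y, 2), Add(3, y)))
Add(Function('x')(r), 2648) = Add(Mul(Rational(1, 3), Pow(-1, 2), Add(-3, Mul(-1, -1))), 2648) = Add(Mul(Rational(1, 3), 1, Add(-3, 1)), 2648) = Add(Mul(Rational(1, 3), 1, -2), 2648) = Add(Rational(-2, 3), 2648) = Rational(7942, 3)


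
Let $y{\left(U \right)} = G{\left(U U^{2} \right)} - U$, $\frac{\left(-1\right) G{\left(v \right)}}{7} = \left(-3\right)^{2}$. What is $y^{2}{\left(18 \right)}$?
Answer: $6561$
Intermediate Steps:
$G{\left(v \right)} = -63$ ($G{\left(v \right)} = - 7 \left(-3\right)^{2} = \left(-7\right) 9 = -63$)
$y{\left(U \right)} = -63 - U$
$y^{2}{\left(18 \right)} = \left(-63 - 18\right)^{2} = \left(-81\right)^{2} = 6561$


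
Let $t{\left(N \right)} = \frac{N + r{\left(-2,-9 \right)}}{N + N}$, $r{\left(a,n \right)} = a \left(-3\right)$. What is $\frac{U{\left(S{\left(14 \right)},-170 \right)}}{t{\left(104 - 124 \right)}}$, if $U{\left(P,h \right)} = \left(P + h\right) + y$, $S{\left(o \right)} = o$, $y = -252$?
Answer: $- \frac{8160}{7} \approx -1165.7$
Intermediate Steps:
$r{\left(a,n \right)} = - 3 a$
$U{\left(P,h \right)} = -252 + P + h$ ($U{\left(P,h \right)} = \left(P + h\right) - 252 = -252 + P + h$)
$t{\left(N \right)} = \frac{6 + N}{2 N}$ ($t{\left(N \right)} = \frac{N - -6}{N + N} = \frac{N + 6}{2 N} = \left(6 + N\right) \frac{1}{2 N} = \frac{6 + N}{2 N}$)
$\frac{U{\left(S{\left(14 \right)},-170 \right)}}{t{\left(104 - 124 \right)}} = \frac{-252 + 14 - 170}{\frac{1}{2} \frac{1}{104 - 124} \left(6 + \left(104 - 124\right)\right)} = - \frac{408}{\frac{1}{2} \frac{1}{104 - 124} \left(6 + \left(104 - 124\right)\right)} = - \frac{408}{\frac{1}{2} \frac{1}{-20} \left(6 - 20\right)} = - \frac{408}{\frac{1}{2} \left(- \frac{1}{20}\right) \left(-14\right)} = - \frac{408}{\frac{7}{20}} = \left(-408\right) \frac{20}{7} = - \frac{8160}{7}$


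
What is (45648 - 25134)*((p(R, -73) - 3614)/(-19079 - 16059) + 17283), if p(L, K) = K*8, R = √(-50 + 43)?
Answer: 6229017142764/17569 ≈ 3.5455e+8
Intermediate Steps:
R = I*√7 (R = √(-7) = I*√7 ≈ 2.6458*I)
p(L, K) = 8*K
(45648 - 25134)*((p(R, -73) - 3614)/(-19079 - 16059) + 17283) = (45648 - 25134)*((8*(-73) - 3614)/(-19079 - 16059) + 17283) = 20514*((-584 - 3614)/(-35138) + 17283) = 20514*(-4198*(-1/35138) + 17283) = 20514*(2099/17569 + 17283) = 20514*(303647126/17569) = 6229017142764/17569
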